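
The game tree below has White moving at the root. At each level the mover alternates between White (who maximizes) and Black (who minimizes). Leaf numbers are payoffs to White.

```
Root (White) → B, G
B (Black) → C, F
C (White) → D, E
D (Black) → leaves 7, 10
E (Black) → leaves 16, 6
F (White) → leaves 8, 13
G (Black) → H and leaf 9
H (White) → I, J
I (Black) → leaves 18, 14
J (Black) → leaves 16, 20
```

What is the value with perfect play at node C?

D: min(7, 10) = 7
E: min(16, 6) = 6
C: max(7, 6) = 7

7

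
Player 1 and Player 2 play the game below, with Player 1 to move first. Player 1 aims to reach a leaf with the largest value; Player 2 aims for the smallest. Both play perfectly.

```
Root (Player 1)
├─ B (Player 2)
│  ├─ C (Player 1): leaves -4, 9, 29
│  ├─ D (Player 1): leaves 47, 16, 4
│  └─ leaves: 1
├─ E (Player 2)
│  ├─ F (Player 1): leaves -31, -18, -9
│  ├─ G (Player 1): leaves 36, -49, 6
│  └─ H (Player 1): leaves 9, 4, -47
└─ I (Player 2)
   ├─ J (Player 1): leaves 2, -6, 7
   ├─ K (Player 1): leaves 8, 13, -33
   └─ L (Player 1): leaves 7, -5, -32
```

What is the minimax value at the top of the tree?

C (Player 1): max(-4, 9, 29) = 29
D (Player 1): max(47, 16, 4) = 47
B (Player 2): min(29, 47, 1) = 1
F (Player 1): max(-31, -18, -9) = -9
G (Player 1): max(36, -49, 6) = 36
H (Player 1): max(9, 4, -47) = 9
E (Player 2): min(-9, 36, 9) = -9
J (Player 1): max(2, -6, 7) = 7
K (Player 1): max(8, 13, -33) = 13
L (Player 1): max(7, -5, -32) = 7
I (Player 2): min(7, 13, 7) = 7
Root (Player 1): max(1, -9, 7) = 7

7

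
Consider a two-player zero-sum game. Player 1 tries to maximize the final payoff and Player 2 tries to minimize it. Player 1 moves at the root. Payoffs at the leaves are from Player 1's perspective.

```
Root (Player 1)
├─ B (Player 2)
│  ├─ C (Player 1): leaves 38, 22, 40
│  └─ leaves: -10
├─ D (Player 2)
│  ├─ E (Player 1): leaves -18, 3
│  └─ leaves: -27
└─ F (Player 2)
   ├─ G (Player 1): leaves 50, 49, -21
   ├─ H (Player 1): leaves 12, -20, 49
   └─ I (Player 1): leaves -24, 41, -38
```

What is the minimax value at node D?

E: max(-18, 3) = 3
D: min(3, -27) = -27

-27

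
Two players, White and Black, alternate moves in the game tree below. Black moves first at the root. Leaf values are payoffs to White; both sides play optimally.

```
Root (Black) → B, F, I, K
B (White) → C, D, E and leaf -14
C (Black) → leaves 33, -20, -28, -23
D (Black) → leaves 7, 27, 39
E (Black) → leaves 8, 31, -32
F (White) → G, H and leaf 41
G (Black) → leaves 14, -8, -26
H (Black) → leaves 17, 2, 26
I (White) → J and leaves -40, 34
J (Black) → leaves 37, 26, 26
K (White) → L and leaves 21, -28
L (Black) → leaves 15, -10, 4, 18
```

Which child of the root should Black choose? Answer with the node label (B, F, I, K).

C (Black): min(33, -20, -28, -23) = -28
D (Black): min(7, 27, 39) = 7
E (Black): min(8, 31, -32) = -32
B (White): max(-28, 7, -32, -14) = 7
G (Black): min(14, -8, -26) = -26
H (Black): min(17, 2, 26) = 2
F (White): max(-26, 2, 41) = 41
J (Black): min(37, 26, 26) = 26
I (White): max(26, -40, 34) = 34
L (Black): min(15, -10, 4, 18) = -10
K (White): max(-10, 21, -28) = 21
Root (Black): min(7, 41, 34, 21) = 7
Black picks the child with the lowest value: B (value 7).

B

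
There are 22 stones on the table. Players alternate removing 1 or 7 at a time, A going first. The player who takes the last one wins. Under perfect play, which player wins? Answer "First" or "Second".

Second

W/L table (W = player to move can force a win):
i:   0  1  2  3  4  5  6  7  8  9 10 11 12 13 14 15 16 17 18 19 20 21 22
     L  W  L  W  L  W  L  W  L  W  L  W  L  W  L  W  L  W  L  W  L  W  L
Position 22 is L, so the second player wins.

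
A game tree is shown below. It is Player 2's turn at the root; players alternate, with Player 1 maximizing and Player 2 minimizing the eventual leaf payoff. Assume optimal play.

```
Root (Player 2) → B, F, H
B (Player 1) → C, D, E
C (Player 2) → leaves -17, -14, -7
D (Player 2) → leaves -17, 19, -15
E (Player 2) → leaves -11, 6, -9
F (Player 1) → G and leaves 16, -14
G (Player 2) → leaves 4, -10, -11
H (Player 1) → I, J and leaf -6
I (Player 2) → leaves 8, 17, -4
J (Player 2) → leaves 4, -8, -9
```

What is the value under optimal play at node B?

-11

C: min(-17, -14, -7) = -17
D: min(-17, 19, -15) = -17
E: min(-11, 6, -9) = -11
B: max(-17, -17, -11) = -11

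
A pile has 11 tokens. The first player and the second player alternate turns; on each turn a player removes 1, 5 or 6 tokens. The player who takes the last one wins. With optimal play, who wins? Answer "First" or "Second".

W/L table (W = player to move can force a win):
i:   0  1  2  3  4  5  6  7  8  9 10 11
     L  W  L  W  L  W  W  W  W  W  W  L
Position 11 is L, so the second player wins.

Second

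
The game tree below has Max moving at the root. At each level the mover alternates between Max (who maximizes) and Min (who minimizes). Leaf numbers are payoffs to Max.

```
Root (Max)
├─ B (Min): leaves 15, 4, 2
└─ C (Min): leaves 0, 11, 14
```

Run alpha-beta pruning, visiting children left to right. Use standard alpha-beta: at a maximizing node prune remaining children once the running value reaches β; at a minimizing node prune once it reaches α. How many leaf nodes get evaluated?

B [α=-∞,β=+∞]: v=2
C [α=2,β=+∞]: v=0 after child 1 ≤ α → α-cutoff, skip 2
Root [α=-∞,β=+∞]: v=2
Leaves evaluated: 4 of 6.

4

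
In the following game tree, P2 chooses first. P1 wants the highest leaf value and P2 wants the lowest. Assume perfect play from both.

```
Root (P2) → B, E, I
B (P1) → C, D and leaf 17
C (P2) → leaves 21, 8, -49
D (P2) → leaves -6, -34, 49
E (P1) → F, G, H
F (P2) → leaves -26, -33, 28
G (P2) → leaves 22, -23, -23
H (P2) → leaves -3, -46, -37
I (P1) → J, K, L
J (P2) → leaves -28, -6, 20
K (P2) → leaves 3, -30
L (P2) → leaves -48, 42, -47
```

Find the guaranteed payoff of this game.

-28

C (P2): min(21, 8, -49) = -49
D (P2): min(-6, -34, 49) = -34
B (P1): max(-49, -34, 17) = 17
F (P2): min(-26, -33, 28) = -33
G (P2): min(22, -23, -23) = -23
H (P2): min(-3, -46, -37) = -46
E (P1): max(-33, -23, -46) = -23
J (P2): min(-28, -6, 20) = -28
K (P2): min(3, -30) = -30
L (P2): min(-48, 42, -47) = -48
I (P1): max(-28, -30, -48) = -28
Root (P2): min(17, -23, -28) = -28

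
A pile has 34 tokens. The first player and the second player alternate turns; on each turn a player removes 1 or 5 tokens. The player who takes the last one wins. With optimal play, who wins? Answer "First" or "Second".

Second

W/L table (W = player to move can force a win):
i:   0  1  2  3  4  5  6  7  8  9 10 11 12 13 14 15 16 17 18 19 20 21 22 23 24 25 26 27 28 29 30 31 32 33 34
     L  W  L  W  L  W  L  W  L  W  L  W  L  W  L  W  L  W  L  W  L  W  L  W  L  W  L  W  L  W  L  W  L  W  L
Position 34 is L, so the second player wins.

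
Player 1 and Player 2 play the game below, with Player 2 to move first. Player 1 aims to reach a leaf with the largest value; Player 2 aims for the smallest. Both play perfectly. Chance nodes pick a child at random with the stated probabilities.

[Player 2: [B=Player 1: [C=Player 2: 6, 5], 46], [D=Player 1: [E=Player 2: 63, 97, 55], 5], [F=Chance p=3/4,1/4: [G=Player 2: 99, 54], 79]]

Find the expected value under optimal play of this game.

46

C (Player 2): min(6, 5) = 5
B (Player 1): max(5, 46) = 46
E (Player 2): min(63, 97, 55) = 55
D (Player 1): max(55, 5) = 55
G (Player 2): min(99, 54) = 54
F (Chance): 3/4·54 + 1/4·79 = 60.25
Root (Player 2): min(46, 55, 60.25) = 46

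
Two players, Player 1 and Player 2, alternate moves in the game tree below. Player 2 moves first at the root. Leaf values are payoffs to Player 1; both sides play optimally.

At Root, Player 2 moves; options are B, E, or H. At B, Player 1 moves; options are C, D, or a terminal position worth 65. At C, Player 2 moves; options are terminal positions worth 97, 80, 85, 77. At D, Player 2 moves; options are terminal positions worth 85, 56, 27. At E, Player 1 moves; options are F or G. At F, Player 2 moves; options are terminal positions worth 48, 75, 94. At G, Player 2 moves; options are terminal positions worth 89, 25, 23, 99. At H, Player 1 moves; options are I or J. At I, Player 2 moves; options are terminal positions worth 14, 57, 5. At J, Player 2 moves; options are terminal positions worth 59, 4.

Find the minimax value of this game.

5

C (Player 2): min(97, 80, 85, 77) = 77
D (Player 2): min(85, 56, 27) = 27
B (Player 1): max(77, 27, 65) = 77
F (Player 2): min(48, 75, 94) = 48
G (Player 2): min(89, 25, 23, 99) = 23
E (Player 1): max(48, 23) = 48
I (Player 2): min(14, 57, 5) = 5
J (Player 2): min(59, 4) = 4
H (Player 1): max(5, 4) = 5
Root (Player 2): min(77, 48, 5) = 5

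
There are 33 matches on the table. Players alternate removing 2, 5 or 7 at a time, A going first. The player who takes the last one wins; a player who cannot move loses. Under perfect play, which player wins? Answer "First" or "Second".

First

Mark each pile size as W (mover wins) or L (mover loses):
i:   0  1  2  3  4  5  6  7  8  9 10 11 12 13 14 15 16 17 18 19 20 21 22 23 24 25 26 27 28 29 30 31 32 33
     L  L  W  W  L  W  W  W  W  W  L  W  W  L  L  W  W  W  W  W  W  W  L  L  W  W  L  W  W  W  W  W  L  W
Position 33 is W, so the first player wins.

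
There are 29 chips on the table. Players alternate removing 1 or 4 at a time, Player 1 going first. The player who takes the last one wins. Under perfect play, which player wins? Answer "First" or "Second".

First

Compute winning (W) and losing (L) positions by backward induction:
i:   0  1  2  3  4  5  6  7  8  9 10 11 12 13 14 15 16 17 18 19 20 21 22 23 24 25 26 27 28 29
     L  W  L  W  W  L  W  L  W  W  L  W  L  W  W  L  W  L  W  W  L  W  L  W  W  L  W  L  W  W
Position 29 is W, so the first player wins.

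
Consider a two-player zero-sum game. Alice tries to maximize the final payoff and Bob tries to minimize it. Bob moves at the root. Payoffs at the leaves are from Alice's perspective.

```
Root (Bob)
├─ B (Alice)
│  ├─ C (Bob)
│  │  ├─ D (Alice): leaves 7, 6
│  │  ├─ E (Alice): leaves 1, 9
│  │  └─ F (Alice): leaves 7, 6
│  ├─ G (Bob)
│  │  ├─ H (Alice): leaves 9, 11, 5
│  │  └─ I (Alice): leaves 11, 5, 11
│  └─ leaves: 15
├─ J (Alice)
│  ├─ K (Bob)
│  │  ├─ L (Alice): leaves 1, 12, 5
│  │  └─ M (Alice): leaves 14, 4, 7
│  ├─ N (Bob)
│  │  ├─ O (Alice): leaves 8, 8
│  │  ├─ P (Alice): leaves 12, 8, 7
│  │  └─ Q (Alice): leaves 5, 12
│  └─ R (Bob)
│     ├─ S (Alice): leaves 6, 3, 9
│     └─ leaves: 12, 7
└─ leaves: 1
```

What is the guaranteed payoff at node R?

7

S: max(6, 3, 9) = 9
R: min(9, 12, 7) = 7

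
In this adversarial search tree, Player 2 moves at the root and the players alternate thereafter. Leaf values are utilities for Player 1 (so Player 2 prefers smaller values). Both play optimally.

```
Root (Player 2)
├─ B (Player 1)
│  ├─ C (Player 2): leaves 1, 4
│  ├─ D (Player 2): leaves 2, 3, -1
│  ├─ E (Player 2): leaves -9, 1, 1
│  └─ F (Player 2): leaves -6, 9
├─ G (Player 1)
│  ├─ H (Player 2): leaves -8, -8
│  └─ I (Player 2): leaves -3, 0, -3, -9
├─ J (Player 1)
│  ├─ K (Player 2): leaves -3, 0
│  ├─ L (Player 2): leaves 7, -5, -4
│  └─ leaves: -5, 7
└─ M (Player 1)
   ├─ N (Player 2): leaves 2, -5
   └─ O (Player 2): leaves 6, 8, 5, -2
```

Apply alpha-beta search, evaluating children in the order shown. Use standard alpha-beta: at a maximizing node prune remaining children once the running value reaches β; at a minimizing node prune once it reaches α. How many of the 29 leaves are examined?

C [α=-∞,β=+∞]: v=1
D [α=1,β=+∞]: v=-1
E [α=1,β=+∞]: v=-9 after child 1 ≤ α → α-cutoff, skip 2
F [α=1,β=+∞]: v=-6 after child 1 ≤ α → α-cutoff, skip 1
B [α=-∞,β=+∞]: v=1
H [α=-∞,β=1]: v=-8
I [α=-8,β=1]: v=-9
G [α=-∞,β=1]: v=-8
K [α=-∞,β=-8]: v=-3
J [α=-∞,β=-8]: v=-3 after child 1 ≥ β → β-cutoff, skip 3
N [α=-∞,β=-8]: v=-5
M [α=-∞,β=-8]: v=-5 after child 1 ≥ β → β-cutoff, skip 1
Root [α=-∞,β=+∞]: v=-8
Leaves evaluated: 17 of 29.

17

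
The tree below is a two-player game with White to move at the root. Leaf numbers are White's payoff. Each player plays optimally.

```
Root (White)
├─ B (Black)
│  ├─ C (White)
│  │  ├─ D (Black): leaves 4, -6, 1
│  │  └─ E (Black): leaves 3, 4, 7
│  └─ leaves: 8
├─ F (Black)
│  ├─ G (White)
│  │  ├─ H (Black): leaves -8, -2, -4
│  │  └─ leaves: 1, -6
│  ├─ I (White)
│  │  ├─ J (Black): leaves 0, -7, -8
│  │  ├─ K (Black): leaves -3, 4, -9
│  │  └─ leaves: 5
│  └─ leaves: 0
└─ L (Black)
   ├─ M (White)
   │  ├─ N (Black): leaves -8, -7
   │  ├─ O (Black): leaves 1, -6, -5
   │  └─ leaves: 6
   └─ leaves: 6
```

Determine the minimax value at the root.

D (Black): min(4, -6, 1) = -6
E (Black): min(3, 4, 7) = 3
C (White): max(-6, 3) = 3
B (Black): min(3, 8) = 3
H (Black): min(-8, -2, -4) = -8
G (White): max(-8, 1, -6) = 1
J (Black): min(0, -7, -8) = -8
K (Black): min(-3, 4, -9) = -9
I (White): max(-8, -9, 5) = 5
F (Black): min(1, 5, 0) = 0
N (Black): min(-8, -7) = -8
O (Black): min(1, -6, -5) = -6
M (White): max(-8, -6, 6) = 6
L (Black): min(6, 6) = 6
Root (White): max(3, 0, 6) = 6

6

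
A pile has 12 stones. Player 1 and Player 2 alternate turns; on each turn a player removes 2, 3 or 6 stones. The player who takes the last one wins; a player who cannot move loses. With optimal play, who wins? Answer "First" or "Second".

i:   0  1  2  3  4  5  6  7  8  9 10 11 12
     L  L  W  W  W  L  W  W  W  L  L  W  W
Position 12 is W, so the first player wins.

First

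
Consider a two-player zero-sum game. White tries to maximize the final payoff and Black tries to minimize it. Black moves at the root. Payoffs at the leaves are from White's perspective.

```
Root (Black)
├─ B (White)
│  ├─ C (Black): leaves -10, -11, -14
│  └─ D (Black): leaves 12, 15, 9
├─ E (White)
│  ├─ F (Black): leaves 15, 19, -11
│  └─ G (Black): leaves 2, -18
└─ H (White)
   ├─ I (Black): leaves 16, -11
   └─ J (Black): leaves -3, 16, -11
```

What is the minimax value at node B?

C: min(-10, -11, -14) = -14
D: min(12, 15, 9) = 9
B: max(-14, 9) = 9

9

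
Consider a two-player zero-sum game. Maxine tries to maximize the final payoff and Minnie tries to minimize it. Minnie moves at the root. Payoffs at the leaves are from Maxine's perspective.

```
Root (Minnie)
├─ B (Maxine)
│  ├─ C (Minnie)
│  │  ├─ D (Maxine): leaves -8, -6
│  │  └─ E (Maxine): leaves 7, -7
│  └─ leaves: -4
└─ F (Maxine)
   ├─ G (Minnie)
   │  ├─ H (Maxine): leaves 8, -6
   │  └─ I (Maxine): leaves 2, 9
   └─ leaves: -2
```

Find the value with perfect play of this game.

-4

D (Maxine): max(-8, -6) = -6
E (Maxine): max(7, -7) = 7
C (Minnie): min(-6, 7) = -6
B (Maxine): max(-6, -4) = -4
H (Maxine): max(8, -6) = 8
I (Maxine): max(2, 9) = 9
G (Minnie): min(8, 9) = 8
F (Maxine): max(8, -2) = 8
Root (Minnie): min(-4, 8) = -4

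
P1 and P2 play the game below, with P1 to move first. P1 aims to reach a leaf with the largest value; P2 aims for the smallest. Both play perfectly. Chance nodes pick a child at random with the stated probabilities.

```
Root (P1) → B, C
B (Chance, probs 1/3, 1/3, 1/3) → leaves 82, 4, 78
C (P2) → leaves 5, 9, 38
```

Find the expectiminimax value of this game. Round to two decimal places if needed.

54.67

B (Chance): 1/3·82 + 1/3·4 + 1/3·78 = 54.67
C (P2): min(5, 9, 38) = 5
Root (P1): max(54.67, 5) = 54.67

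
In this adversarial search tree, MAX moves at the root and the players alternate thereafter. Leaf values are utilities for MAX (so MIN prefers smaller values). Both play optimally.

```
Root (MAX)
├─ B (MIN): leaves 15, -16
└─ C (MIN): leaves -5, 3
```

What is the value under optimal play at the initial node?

-5

B (MIN): min(15, -16) = -16
C (MIN): min(-5, 3) = -5
Root (MAX): max(-16, -5) = -5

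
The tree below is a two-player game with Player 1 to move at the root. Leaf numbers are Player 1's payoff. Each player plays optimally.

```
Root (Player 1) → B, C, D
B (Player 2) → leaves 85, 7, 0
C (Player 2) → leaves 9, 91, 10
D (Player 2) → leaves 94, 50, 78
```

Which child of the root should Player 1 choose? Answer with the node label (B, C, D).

B (Player 2): min(85, 7, 0) = 0
C (Player 2): min(9, 91, 10) = 9
D (Player 2): min(94, 50, 78) = 50
Root (Player 1): max(0, 9, 50) = 50
Player 1 picks the child with the highest value: D (value 50).

D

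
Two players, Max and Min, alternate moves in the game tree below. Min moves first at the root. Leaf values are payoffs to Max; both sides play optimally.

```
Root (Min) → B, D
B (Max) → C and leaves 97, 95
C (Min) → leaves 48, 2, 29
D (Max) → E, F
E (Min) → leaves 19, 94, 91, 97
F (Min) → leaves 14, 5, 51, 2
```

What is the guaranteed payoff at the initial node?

C (Min): min(48, 2, 29) = 2
B (Max): max(2, 97, 95) = 97
E (Min): min(19, 94, 91, 97) = 19
F (Min): min(14, 5, 51, 2) = 2
D (Max): max(19, 2) = 19
Root (Min): min(97, 19) = 19

19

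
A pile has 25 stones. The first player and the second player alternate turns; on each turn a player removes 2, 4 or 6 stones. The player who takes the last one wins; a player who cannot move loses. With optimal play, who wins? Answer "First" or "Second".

i:   0  1  2  3  4  5  6  7  8  9 10 11 12 13 14 15 16 17 18 19 20 21 22 23 24 25
     L  L  W  W  W  W  W  W  L  L  W  W  W  W  W  W  L  L  W  W  W  W  W  W  L  L
Position 25 is L, so the second player wins.

Second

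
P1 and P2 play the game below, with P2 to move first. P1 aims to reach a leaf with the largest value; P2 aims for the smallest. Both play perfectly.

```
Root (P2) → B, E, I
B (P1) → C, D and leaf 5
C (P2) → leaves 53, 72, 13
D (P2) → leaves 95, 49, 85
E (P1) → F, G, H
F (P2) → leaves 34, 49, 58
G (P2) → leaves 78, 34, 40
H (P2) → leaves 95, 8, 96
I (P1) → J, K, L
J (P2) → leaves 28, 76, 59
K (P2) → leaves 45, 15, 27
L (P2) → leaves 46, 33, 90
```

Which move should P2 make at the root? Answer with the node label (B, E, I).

I

C (P2): min(53, 72, 13) = 13
D (P2): min(95, 49, 85) = 49
B (P1): max(13, 49, 5) = 49
F (P2): min(34, 49, 58) = 34
G (P2): min(78, 34, 40) = 34
H (P2): min(95, 8, 96) = 8
E (P1): max(34, 34, 8) = 34
J (P2): min(28, 76, 59) = 28
K (P2): min(45, 15, 27) = 15
L (P2): min(46, 33, 90) = 33
I (P1): max(28, 15, 33) = 33
Root (P2): min(49, 34, 33) = 33
P2 picks the child with the lowest value: I (value 33).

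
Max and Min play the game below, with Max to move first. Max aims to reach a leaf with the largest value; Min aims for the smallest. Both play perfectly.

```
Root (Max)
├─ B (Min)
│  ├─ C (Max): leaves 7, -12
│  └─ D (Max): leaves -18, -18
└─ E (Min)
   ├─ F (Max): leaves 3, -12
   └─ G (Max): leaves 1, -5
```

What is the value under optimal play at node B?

C: max(7, -12) = 7
D: max(-18, -18) = -18
B: min(7, -18) = -18

-18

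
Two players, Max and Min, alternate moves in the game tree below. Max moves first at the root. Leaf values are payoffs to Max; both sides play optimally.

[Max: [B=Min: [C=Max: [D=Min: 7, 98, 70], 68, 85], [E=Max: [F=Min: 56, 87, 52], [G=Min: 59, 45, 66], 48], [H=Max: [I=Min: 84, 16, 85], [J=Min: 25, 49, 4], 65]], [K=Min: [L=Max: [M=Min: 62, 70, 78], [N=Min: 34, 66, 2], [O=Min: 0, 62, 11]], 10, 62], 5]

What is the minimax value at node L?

62

M: min(62, 70, 78) = 62
N: min(34, 66, 2) = 2
O: min(0, 62, 11) = 0
L: max(62, 2, 0) = 62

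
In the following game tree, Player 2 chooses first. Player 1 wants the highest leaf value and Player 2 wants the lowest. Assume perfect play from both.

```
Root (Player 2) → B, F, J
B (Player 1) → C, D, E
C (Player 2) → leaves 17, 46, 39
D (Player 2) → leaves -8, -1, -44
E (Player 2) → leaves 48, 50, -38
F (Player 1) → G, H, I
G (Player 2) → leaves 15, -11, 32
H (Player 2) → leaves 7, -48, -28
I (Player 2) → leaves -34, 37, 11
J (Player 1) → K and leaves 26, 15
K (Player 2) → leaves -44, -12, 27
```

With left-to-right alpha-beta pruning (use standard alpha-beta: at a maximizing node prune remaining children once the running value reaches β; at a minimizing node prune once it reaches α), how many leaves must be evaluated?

17

C [α=-∞,β=+∞]: v=17
D [α=17,β=+∞]: v=-8 after child 1 ≤ α → α-cutoff, skip 2
E [α=17,β=+∞]: v=-38
B [α=-∞,β=+∞]: v=17
G [α=-∞,β=17]: v=-11
H [α=-11,β=17]: v=-48 after child 2 ≤ α → α-cutoff, skip 1
I [α=-11,β=17]: v=-34 after child 1 ≤ α → α-cutoff, skip 2
F [α=-∞,β=17]: v=-11
K [α=-∞,β=-11]: v=-44
J [α=-∞,β=-11]: v=26 after child 2 ≥ β → β-cutoff, skip 1
Root [α=-∞,β=+∞]: v=-11
Leaves evaluated: 17 of 23.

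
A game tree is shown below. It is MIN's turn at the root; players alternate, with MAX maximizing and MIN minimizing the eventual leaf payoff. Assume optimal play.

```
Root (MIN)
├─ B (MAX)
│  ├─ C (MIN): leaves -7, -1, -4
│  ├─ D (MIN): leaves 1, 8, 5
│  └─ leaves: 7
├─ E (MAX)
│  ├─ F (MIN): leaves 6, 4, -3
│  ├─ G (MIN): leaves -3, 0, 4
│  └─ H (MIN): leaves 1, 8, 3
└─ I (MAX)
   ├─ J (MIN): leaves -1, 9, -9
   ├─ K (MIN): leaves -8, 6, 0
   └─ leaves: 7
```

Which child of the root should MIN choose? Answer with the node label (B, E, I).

E

C (MIN): min(-7, -1, -4) = -7
D (MIN): min(1, 8, 5) = 1
B (MAX): max(-7, 1, 7) = 7
F (MIN): min(6, 4, -3) = -3
G (MIN): min(-3, 0, 4) = -3
H (MIN): min(1, 8, 3) = 1
E (MAX): max(-3, -3, 1) = 1
J (MIN): min(-1, 9, -9) = -9
K (MIN): min(-8, 6, 0) = -8
I (MAX): max(-9, -8, 7) = 7
Root (MIN): min(7, 1, 7) = 1
MIN picks the child with the lowest value: E (value 1).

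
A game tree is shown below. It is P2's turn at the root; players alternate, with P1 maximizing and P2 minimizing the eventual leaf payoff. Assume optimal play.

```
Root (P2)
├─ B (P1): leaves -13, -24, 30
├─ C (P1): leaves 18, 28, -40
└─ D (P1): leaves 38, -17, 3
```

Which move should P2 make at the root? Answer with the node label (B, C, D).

B (P1): max(-13, -24, 30) = 30
C (P1): max(18, 28, -40) = 28
D (P1): max(38, -17, 3) = 38
Root (P2): min(30, 28, 38) = 28
P2 picks the child with the lowest value: C (value 28).

C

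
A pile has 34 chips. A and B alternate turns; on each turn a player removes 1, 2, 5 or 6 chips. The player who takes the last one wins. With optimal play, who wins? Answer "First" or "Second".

First

W/L table (W = player to move can force a win):
i:   0  1  2  3  4  5  6  7  8  9 10 11 12 13 14 15 16 17 18 19 20 21 22 23 24 25 26 27 28 29 30 31 32 33 34
     L  W  W  L  W  W  W  L  W  W  L  W  W  W  L  W  W  L  W  W  W  L  W  W  L  W  W  W  L  W  W  L  W  W  W
Position 34 is W, so the first player wins.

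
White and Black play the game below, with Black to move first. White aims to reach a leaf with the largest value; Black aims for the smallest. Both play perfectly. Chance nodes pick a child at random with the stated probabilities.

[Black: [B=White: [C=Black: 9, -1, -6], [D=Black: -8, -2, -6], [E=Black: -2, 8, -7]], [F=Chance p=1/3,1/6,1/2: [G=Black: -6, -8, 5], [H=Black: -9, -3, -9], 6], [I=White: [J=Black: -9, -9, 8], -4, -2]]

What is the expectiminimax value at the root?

-6

C (Black): min(9, -1, -6) = -6
D (Black): min(-8, -2, -6) = -8
E (Black): min(-2, 8, -7) = -7
B (White): max(-6, -8, -7) = -6
G (Black): min(-6, -8, 5) = -8
H (Black): min(-9, -3, -9) = -9
F (Chance): 1/3·-8 + 1/6·-9 + 1/2·6 = -1.17
J (Black): min(-9, -9, 8) = -9
I (White): max(-9, -4, -2) = -2
Root (Black): min(-6, -1.17, -2) = -6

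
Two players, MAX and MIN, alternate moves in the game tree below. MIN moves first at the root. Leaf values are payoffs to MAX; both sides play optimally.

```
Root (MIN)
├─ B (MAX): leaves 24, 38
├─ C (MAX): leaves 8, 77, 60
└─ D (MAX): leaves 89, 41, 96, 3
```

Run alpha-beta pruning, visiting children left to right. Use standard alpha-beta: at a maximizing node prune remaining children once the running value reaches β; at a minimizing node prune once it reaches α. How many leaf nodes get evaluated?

5

B [α=-∞,β=+∞]: v=38
C [α=-∞,β=38]: v=77 after child 2 ≥ β → β-cutoff, skip 1
D [α=-∞,β=38]: v=89 after child 1 ≥ β → β-cutoff, skip 3
Root [α=-∞,β=+∞]: v=38
Leaves evaluated: 5 of 9.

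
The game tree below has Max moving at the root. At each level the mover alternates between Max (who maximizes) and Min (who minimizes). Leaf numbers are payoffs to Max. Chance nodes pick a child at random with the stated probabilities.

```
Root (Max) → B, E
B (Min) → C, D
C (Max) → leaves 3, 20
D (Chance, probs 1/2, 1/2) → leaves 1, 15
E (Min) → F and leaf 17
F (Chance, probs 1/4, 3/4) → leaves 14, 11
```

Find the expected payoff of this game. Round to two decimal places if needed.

11.75

C (Max): max(3, 20) = 20
D (Chance): 1/2·1 + 1/2·15 = 8
B (Min): min(20, 8) = 8
F (Chance): 1/4·14 + 3/4·11 = 11.75
E (Min): min(11.75, 17) = 11.75
Root (Max): max(8, 11.75) = 11.75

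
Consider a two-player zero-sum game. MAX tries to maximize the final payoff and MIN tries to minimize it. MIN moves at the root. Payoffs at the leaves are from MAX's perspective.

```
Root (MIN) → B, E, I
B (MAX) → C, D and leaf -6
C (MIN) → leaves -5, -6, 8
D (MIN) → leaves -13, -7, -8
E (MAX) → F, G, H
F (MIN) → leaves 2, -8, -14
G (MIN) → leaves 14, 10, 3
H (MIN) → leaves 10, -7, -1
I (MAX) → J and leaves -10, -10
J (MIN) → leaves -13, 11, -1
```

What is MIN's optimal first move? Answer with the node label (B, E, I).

C (MIN): min(-5, -6, 8) = -6
D (MIN): min(-13, -7, -8) = -13
B (MAX): max(-6, -13, -6) = -6
F (MIN): min(2, -8, -14) = -14
G (MIN): min(14, 10, 3) = 3
H (MIN): min(10, -7, -1) = -7
E (MAX): max(-14, 3, -7) = 3
J (MIN): min(-13, 11, -1) = -13
I (MAX): max(-13, -10, -10) = -10
Root (MIN): min(-6, 3, -10) = -10
MIN picks the child with the lowest value: I (value -10).

I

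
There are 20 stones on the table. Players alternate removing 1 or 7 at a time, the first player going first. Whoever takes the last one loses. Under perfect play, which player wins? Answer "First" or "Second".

First

Mark each pile size as W (mover wins) or L (mover loses):
i:   0  1  2  3  4  5  6  7  8  9 10 11 12 13 14 15 16 17 18 19 20
     W  L  W  L  W  L  W  L  W  L  W  L  W  L  W  L  W  L  W  L  W
Position 20 is W, so the first player wins.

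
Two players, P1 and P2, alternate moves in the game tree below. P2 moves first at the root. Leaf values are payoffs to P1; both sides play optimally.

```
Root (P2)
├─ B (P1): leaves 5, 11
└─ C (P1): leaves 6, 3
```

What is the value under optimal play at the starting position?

B (P1): max(5, 11) = 11
C (P1): max(6, 3) = 6
Root (P2): min(11, 6) = 6

6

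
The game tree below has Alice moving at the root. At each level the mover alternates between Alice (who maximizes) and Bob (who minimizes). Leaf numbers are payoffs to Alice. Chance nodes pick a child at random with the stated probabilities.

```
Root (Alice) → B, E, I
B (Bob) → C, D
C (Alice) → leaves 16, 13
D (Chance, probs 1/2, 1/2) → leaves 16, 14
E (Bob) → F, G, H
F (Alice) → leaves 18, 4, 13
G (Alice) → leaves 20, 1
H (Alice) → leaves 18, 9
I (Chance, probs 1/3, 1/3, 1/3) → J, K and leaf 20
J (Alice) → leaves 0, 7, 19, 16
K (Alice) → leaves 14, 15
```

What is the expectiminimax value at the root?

18

C (Alice): max(16, 13) = 16
D (Chance): 1/2·16 + 1/2·14 = 15
B (Bob): min(16, 15) = 15
F (Alice): max(18, 4, 13) = 18
G (Alice): max(20, 1) = 20
H (Alice): max(18, 9) = 18
E (Bob): min(18, 20, 18) = 18
J (Alice): max(0, 7, 19, 16) = 19
K (Alice): max(14, 15) = 15
I (Chance): 1/3·19 + 1/3·15 + 1/3·20 = 18
Root (Alice): max(15, 18, 18) = 18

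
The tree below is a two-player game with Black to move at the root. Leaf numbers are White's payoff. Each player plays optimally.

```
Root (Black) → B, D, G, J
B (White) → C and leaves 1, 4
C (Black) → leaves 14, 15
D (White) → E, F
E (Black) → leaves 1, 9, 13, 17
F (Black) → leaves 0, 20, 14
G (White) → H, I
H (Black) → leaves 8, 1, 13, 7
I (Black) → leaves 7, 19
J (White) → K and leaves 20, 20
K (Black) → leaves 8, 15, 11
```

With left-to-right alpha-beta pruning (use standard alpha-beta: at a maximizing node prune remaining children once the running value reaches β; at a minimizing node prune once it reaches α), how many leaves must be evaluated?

C [α=-∞,β=+∞]: v=14
B [α=-∞,β=+∞]: v=14
E [α=-∞,β=14]: v=1
F [α=1,β=14]: v=0 after child 1 ≤ α → α-cutoff, skip 2
D [α=-∞,β=14]: v=1
H [α=-∞,β=1]: v=1
G [α=-∞,β=1]: v=1 after child 1 ≥ β → β-cutoff, skip 1
K [α=-∞,β=1]: v=8
J [α=-∞,β=1]: v=8 after child 1 ≥ β → β-cutoff, skip 2
Root [α=-∞,β=+∞]: v=1
Leaves evaluated: 16 of 22.

16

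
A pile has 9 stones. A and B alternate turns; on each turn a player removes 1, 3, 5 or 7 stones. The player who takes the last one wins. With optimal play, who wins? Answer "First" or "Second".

First

Compute winning (W) and losing (L) positions by backward induction:
i:   0  1  2  3  4  5  6  7  8  9
     L  W  L  W  L  W  L  W  L  W
Position 9 is W, so the first player wins.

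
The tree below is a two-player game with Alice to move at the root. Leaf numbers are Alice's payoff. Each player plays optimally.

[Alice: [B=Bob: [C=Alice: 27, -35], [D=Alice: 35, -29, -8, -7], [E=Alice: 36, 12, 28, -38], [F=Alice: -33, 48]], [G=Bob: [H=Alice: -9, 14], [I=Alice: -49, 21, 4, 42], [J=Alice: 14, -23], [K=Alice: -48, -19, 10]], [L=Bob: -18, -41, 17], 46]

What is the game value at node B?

C: max(27, -35) = 27
D: max(35, -29, -8, -7) = 35
E: max(36, 12, 28, -38) = 36
F: max(-33, 48) = 48
B: min(27, 35, 36, 48) = 27

27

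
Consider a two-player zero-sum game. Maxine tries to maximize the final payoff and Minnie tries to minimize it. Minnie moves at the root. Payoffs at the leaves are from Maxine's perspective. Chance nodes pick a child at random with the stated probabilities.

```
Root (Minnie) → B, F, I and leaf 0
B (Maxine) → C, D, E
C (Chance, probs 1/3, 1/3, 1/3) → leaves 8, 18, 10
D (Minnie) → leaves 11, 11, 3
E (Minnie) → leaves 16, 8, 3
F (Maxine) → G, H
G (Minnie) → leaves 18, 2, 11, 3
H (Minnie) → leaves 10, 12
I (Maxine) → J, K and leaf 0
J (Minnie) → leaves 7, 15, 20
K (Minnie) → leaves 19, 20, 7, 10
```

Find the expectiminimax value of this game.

0

C (Chance): 1/3·8 + 1/3·18 + 1/3·10 = 12
D (Minnie): min(11, 11, 3) = 3
E (Minnie): min(16, 8, 3) = 3
B (Maxine): max(12, 3, 3) = 12
G (Minnie): min(18, 2, 11, 3) = 2
H (Minnie): min(10, 12) = 10
F (Maxine): max(2, 10) = 10
J (Minnie): min(7, 15, 20) = 7
K (Minnie): min(19, 20, 7, 10) = 7
I (Maxine): max(7, 7, 0) = 7
Root (Minnie): min(12, 10, 7, 0) = 0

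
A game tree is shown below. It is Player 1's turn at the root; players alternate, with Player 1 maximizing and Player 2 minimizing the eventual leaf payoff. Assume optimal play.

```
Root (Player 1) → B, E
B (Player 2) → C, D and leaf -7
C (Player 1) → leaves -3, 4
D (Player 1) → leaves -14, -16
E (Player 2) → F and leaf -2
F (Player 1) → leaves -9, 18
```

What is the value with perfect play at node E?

F: max(-9, 18) = 18
E: min(18, -2) = -2

-2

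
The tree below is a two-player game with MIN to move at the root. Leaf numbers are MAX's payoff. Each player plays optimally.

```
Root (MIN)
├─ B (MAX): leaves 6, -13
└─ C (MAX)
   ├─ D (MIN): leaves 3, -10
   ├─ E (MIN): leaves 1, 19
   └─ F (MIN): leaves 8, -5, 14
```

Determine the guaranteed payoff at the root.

B (MAX): max(6, -13) = 6
D (MIN): min(3, -10) = -10
E (MIN): min(1, 19) = 1
F (MIN): min(8, -5, 14) = -5
C (MAX): max(-10, 1, -5) = 1
Root (MIN): min(6, 1) = 1

1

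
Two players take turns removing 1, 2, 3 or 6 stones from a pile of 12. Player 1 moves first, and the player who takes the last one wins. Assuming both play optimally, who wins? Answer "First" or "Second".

Second

Mark each pile size as W (mover wins) or L (mover loses):
i:   0  1  2  3  4  5  6  7  8  9 10 11 12
     L  W  W  W  L  W  W  W  L  W  W  W  L
Position 12 is L, so the second player wins.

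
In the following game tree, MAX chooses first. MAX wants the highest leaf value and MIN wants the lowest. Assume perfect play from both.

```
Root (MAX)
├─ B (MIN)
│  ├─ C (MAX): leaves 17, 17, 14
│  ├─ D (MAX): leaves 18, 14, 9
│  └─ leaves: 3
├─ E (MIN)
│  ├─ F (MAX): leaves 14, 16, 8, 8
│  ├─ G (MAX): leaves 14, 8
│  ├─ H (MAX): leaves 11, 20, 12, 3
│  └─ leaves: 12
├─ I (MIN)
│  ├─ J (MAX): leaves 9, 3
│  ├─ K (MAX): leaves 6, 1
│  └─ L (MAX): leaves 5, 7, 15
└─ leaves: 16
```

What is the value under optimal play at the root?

C (MAX): max(17, 17, 14) = 17
D (MAX): max(18, 14, 9) = 18
B (MIN): min(17, 18, 3) = 3
F (MAX): max(14, 16, 8, 8) = 16
G (MAX): max(14, 8) = 14
H (MAX): max(11, 20, 12, 3) = 20
E (MIN): min(16, 14, 20, 12) = 12
J (MAX): max(9, 3) = 9
K (MAX): max(6, 1) = 6
L (MAX): max(5, 7, 15) = 15
I (MIN): min(9, 6, 15) = 6
Root (MAX): max(3, 12, 6, 16) = 16

16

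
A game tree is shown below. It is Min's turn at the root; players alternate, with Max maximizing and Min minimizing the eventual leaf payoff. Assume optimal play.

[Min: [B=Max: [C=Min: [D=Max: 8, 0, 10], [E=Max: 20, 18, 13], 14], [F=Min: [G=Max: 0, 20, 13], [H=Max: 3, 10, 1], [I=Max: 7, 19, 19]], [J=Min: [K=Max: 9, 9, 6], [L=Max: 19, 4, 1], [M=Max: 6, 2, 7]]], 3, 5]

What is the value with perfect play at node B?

10

D: max(8, 0, 10) = 10
E: max(20, 18, 13) = 20
C: min(10, 20, 14) = 10
G: max(0, 20, 13) = 20
H: max(3, 10, 1) = 10
I: max(7, 19, 19) = 19
F: min(20, 10, 19) = 10
K: max(9, 9, 6) = 9
L: max(19, 4, 1) = 19
M: max(6, 2, 7) = 7
J: min(9, 19, 7) = 7
B: max(10, 10, 7) = 10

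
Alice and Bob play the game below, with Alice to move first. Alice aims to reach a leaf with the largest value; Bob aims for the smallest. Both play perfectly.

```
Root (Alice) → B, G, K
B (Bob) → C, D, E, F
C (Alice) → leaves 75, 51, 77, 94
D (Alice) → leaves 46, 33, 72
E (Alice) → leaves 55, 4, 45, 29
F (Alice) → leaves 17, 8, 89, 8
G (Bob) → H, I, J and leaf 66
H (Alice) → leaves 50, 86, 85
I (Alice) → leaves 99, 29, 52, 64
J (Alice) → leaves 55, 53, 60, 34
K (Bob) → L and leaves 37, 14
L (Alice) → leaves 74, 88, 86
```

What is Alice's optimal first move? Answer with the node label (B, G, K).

C (Alice): max(75, 51, 77, 94) = 94
D (Alice): max(46, 33, 72) = 72
E (Alice): max(55, 4, 45, 29) = 55
F (Alice): max(17, 8, 89, 8) = 89
B (Bob): min(94, 72, 55, 89) = 55
H (Alice): max(50, 86, 85) = 86
I (Alice): max(99, 29, 52, 64) = 99
J (Alice): max(55, 53, 60, 34) = 60
G (Bob): min(86, 99, 60, 66) = 60
L (Alice): max(74, 88, 86) = 88
K (Bob): min(88, 37, 14) = 14
Root (Alice): max(55, 60, 14) = 60
Alice picks the child with the highest value: G (value 60).

G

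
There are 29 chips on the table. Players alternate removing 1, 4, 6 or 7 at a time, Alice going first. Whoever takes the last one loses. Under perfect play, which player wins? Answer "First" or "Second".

i:   0  1  2  3  4  5  6  7  8  9 10 11 12 13 14 15 16 17 18 19 20 21 22 23 24 25 26 27 28 29
     W  L  W  L  W  W  L  W  W  W  W  L  W  W  L  W  L  W  W  L  W  W  W  W  L  W  W  L  W  L
Position 29 is L, so the second player wins.

Second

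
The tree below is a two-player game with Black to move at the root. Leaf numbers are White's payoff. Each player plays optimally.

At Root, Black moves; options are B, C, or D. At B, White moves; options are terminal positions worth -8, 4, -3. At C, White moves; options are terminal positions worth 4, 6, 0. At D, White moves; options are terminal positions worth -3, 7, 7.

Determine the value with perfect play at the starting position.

4

B (White): max(-8, 4, -3) = 4
C (White): max(4, 6, 0) = 6
D (White): max(-3, 7, 7) = 7
Root (Black): min(4, 6, 7) = 4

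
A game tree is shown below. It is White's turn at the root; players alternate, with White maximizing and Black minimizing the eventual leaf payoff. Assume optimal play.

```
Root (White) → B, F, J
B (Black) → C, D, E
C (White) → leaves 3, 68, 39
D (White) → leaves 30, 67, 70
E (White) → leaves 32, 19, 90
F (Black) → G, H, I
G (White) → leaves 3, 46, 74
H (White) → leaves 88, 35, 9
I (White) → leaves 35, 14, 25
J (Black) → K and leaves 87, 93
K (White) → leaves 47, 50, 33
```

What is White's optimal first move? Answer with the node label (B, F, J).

B

C (White): max(3, 68, 39) = 68
D (White): max(30, 67, 70) = 70
E (White): max(32, 19, 90) = 90
B (Black): min(68, 70, 90) = 68
G (White): max(3, 46, 74) = 74
H (White): max(88, 35, 9) = 88
I (White): max(35, 14, 25) = 35
F (Black): min(74, 88, 35) = 35
K (White): max(47, 50, 33) = 50
J (Black): min(50, 87, 93) = 50
Root (White): max(68, 35, 50) = 68
White picks the child with the highest value: B (value 68).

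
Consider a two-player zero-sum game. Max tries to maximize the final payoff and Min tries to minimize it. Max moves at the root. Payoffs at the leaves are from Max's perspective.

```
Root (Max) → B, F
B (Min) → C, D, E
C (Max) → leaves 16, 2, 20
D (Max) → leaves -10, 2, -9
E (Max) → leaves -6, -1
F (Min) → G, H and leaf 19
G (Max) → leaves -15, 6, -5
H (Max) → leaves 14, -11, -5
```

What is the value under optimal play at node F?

6

G: max(-15, 6, -5) = 6
H: max(14, -11, -5) = 14
F: min(6, 14, 19) = 6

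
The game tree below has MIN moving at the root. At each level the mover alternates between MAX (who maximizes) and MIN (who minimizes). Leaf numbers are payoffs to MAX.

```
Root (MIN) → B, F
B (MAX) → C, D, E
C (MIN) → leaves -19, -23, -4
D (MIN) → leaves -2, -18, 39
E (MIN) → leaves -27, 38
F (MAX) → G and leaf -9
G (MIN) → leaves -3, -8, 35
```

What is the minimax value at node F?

-8

G: min(-3, -8, 35) = -8
F: max(-8, -9) = -8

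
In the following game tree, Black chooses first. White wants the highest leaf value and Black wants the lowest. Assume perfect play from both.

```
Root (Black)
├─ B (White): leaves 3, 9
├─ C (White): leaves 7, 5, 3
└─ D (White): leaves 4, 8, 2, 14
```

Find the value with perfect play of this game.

B (White): max(3, 9) = 9
C (White): max(7, 5, 3) = 7
D (White): max(4, 8, 2, 14) = 14
Root (Black): min(9, 7, 14) = 7

7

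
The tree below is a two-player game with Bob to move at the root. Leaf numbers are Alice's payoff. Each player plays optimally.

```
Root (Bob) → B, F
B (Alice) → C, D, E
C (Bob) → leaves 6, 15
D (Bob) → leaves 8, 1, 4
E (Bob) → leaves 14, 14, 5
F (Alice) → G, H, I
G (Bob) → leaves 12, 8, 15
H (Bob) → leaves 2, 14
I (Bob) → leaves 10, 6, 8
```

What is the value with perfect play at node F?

8

G: min(12, 8, 15) = 8
H: min(2, 14) = 2
I: min(10, 6, 8) = 6
F: max(8, 2, 6) = 8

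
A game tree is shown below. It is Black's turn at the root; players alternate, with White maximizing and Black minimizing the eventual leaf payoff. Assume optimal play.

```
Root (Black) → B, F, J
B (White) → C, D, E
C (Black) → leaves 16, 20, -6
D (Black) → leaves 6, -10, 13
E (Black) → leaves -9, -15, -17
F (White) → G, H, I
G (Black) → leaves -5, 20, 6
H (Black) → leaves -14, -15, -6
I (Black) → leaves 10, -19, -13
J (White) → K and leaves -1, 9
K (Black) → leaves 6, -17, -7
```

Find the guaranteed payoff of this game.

-6

C (Black): min(16, 20, -6) = -6
D (Black): min(6, -10, 13) = -10
E (Black): min(-9, -15, -17) = -17
B (White): max(-6, -10, -17) = -6
G (Black): min(-5, 20, 6) = -5
H (Black): min(-14, -15, -6) = -15
I (Black): min(10, -19, -13) = -19
F (White): max(-5, -15, -19) = -5
K (Black): min(6, -17, -7) = -17
J (White): max(-17, -1, 9) = 9
Root (Black): min(-6, -5, 9) = -6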